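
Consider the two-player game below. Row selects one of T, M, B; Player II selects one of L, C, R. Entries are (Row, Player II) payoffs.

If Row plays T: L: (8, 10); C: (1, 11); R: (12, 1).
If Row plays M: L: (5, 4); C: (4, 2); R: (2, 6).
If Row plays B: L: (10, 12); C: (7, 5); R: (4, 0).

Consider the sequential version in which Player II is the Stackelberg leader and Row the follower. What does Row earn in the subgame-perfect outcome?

Solve by backward induction (Player II leads).
- L: BR = B, leader payoff 12.
- C: BR = B, leader payoff 5.
- R: BR = T, leader payoff 1.
Among 12, 5, 1, the best is 12 at L. Subgame-perfect outcome: (B, L) with payoffs (10, 12).

10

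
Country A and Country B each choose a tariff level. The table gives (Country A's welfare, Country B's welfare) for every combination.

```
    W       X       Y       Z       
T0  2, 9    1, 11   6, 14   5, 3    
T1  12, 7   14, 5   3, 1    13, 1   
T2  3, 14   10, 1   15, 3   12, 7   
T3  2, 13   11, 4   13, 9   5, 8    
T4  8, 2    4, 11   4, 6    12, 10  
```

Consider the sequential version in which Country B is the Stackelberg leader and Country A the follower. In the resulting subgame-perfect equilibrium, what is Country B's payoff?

7

Work backward from Country A's decision.
- W → Country A plays T1 (best of 2, 12, 3, 2, 8); Country B gets 7.
- X → Country A plays T1 (best of 1, 14, 10, 11, 4); Country B gets 5.
- Y → Country A plays T2 (best of 6, 3, 15, 13, 4); Country B gets 3.
- Z → Country A plays T1 (best of 5, 13, 12, 5, 12); Country B gets 1.
Maximizing over 7, 5, 3, 1, Country B chooses W. Subgame-perfect outcome: (T1, W) with payoffs (12, 7).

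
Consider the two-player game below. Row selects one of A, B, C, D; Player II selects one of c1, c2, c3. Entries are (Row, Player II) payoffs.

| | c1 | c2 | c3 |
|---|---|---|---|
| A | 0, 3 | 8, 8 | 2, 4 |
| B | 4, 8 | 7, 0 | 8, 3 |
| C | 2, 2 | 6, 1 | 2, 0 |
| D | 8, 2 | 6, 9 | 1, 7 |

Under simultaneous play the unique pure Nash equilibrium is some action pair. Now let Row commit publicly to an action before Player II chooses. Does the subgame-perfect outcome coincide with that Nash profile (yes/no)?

Work backward from Player II's decision.
- A → Player II plays c2 (best of 3, 8, 4); Row gets 8.
- B → Player II plays c1 (best of 8, 0, 3); Row gets 4.
- C → Player II plays c1 (best of 2, 1, 0); Row gets 2.
- D → Player II plays c2 (best of 2, 9, 7); Row gets 6.
Row's induced payoffs are 8, 4, 2, 6, so Row commits to A. Subgame-perfect outcome: (A, c2) with payoffs (8, 8).
Under simultaneous play:
Row's best replies: c1→D; c2→A; c3→B.
Player II's best replies: A→c2; B→c1; C→c1; D→c2.
Only (A, c2) has each player best-responding; Nash payoffs (8, 8).
Sequential outcome (A, c2) coincides with the Nash profile (A, c2).

yes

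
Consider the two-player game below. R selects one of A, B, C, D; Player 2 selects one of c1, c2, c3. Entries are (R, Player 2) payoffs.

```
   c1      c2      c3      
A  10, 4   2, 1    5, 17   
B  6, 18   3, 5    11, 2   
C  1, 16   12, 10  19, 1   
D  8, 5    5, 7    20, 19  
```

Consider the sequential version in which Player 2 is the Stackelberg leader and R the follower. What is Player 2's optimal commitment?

c3

Backward induction with Player 2 moving first.
- c1 → R plays A (best of 10, 6, 1, 8); Player 2 gets 4.
- c2 → R plays C (best of 2, 3, 12, 5); Player 2 gets 10.
- c3 → R plays D (best of 5, 11, 19, 20); Player 2 gets 19.
Player 2's induced payoffs are 4, 10, 19, so Player 2 commits to c3. Subgame-perfect outcome: (D, c3) with payoffs (20, 19).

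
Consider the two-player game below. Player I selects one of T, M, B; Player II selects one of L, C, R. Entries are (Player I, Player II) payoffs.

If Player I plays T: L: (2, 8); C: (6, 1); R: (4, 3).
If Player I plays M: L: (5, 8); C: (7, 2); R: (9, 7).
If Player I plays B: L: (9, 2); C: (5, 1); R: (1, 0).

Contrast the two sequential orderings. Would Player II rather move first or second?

first

If Player I leads: Player II's best replies are T→L, M→L, B→L; Player I's induced payoffs 2, 5, 9; outcome (B, L), payoffs (9, 2).
If Player II leads: Player I's best replies are L→B, C→M, R→M; Player II's induced payoffs 2, 2, 7; outcome (M, R), payoffs (9, 7).
Player II gets 7 moving first and 2 moving second, so Player II prefers to move first.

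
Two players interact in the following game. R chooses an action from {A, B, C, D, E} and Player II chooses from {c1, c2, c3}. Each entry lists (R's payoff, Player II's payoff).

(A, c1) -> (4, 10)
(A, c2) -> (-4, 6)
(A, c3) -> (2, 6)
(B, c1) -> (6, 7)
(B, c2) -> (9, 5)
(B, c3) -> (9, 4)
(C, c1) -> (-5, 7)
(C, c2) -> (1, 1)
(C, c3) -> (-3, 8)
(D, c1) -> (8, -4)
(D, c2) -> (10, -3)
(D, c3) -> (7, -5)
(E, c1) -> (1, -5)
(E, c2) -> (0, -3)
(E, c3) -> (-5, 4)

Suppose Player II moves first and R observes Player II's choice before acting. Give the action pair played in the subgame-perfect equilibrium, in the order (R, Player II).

Work backward from R's decision.
- c1: R compares 4, 6, -5, 8, 1 and picks D; Player II would get -4.
- c2: R compares -4, 9, 1, 10, 0 and picks D; Player II would get -3.
- c3: R compares 2, 9, -3, 7, -5 and picks B; Player II would get 4.
Maximizing over -4, -3, 4, Player II chooses c3. Subgame-perfect outcome: (B, c3) with payoffs (9, 4).

(B, c3)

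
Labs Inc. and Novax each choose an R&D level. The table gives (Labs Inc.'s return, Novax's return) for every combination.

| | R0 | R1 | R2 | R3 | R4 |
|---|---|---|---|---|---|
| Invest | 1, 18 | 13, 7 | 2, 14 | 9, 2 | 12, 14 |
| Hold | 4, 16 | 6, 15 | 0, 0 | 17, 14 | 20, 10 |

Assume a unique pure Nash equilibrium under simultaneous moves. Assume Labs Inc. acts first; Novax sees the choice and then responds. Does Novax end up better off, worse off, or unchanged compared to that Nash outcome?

unchanged

Solve by backward induction (Labs Inc. leads).
- Invest: Novax compares 18, 7, 14, 2, 14 and picks R0; Labs Inc. would get 1.
- Hold: Novax compares 16, 15, 0, 14, 10 and picks R0; Labs Inc. would get 4.
Among 1, 4, the best is 4 at Hold. Subgame-perfect outcome: (Hold, R0) with payoffs (4, 16).
Now find the simultaneous Nash equilibrium.
Labs Inc.'s best replies: R0→Hold; R1→Invest; R2→Invest; R3→Hold; R4→Hold.
Novax's best replies: Invest→R0; Hold→R0.
Only (Hold, R0) has each player best-responding; Nash payoffs (4, 16).
Novax earns 16 sequentially versus 16 at the Nash outcome: unchanged.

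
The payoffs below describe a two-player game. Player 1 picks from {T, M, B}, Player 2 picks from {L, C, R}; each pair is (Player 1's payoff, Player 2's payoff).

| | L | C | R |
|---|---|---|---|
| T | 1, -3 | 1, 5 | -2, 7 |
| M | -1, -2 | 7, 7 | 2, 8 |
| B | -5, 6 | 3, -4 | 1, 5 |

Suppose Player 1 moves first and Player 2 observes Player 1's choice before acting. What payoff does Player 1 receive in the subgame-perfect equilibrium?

Player 2 best-responds to each possible Player 1 move:
- T → Player 2 plays R (best of -3, 5, 7); Player 1 gets -2.
- M → Player 2 plays R (best of -2, 7, 8); Player 1 gets 2.
- B → Player 2 plays L (best of 6, -4, 5); Player 1 gets -5.
Among -2, 2, -5, the best is 2 at M. Subgame-perfect outcome: (M, R) with payoffs (2, 8).

2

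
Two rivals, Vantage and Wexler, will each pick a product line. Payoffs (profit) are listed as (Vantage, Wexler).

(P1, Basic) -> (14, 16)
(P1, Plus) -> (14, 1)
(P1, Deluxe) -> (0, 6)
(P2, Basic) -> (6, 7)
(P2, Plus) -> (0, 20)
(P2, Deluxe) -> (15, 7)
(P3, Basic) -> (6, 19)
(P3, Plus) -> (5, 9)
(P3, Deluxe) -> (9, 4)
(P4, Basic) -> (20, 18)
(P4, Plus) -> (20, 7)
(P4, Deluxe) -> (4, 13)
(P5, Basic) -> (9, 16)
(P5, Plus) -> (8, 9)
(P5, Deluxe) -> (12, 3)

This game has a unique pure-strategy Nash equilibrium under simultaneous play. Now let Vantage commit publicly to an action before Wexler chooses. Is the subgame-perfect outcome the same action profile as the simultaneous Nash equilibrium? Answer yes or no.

yes

Work backward from Wexler's decision.
- P1: Wexler compares 16, 1, 6 and picks Basic; Vantage would get 14.
- P2: Wexler compares 7, 20, 7 and picks Plus; Vantage would get 0.
- P3: Wexler compares 19, 9, 4 and picks Basic; Vantage would get 6.
- P4: Wexler compares 18, 7, 13 and picks Basic; Vantage would get 20.
- P5: Wexler compares 16, 9, 3 and picks Basic; Vantage would get 9.
Vantage's induced payoffs are 14, 0, 6, 20, 9, so Vantage commits to P4. Subgame-perfect outcome: (P4, Basic) with payoffs (20, 18).
For the simultaneous game, intersect best replies.
Vantage's best replies: Basic→P4; Plus→P4; Deluxe→P2.
Wexler's best replies: P1→Basic; P2→Plus; P3→Basic; P4→Basic; P5→Basic.
The unique mutual best reply is (P4, Basic), giving (20, 18).
Sequential outcome (P4, Basic) coincides with the Nash profile (P4, Basic).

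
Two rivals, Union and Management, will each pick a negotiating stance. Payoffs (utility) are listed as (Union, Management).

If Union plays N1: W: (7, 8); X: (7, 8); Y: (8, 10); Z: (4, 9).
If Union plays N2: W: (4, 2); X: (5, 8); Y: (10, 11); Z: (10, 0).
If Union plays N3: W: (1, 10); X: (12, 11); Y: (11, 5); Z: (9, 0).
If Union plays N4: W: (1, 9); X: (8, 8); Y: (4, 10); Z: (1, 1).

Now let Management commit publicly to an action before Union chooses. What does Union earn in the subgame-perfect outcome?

Backward induction with Management moving first.
- W → Union plays N1 (best of 7, 4, 1, 1); Management gets 8.
- X → Union plays N3 (best of 7, 5, 12, 8); Management gets 11.
- Y → Union plays N3 (best of 8, 10, 11, 4); Management gets 5.
- Z → Union plays N2 (best of 4, 10, 9, 1); Management gets 0.
Management's induced payoffs are 8, 11, 5, 0, so Management commits to X. Subgame-perfect outcome: (N3, X) with payoffs (12, 11).

12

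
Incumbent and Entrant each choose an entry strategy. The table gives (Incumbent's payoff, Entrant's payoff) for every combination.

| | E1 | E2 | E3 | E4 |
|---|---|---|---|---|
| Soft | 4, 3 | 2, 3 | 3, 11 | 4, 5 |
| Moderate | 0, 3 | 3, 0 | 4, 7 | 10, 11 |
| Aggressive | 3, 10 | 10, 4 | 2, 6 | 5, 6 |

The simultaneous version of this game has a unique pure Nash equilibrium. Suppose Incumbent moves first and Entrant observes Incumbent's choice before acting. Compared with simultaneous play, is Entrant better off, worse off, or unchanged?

Backward induction with Incumbent moving first.
- Soft: Entrant compares 3, 3, 11, 5 and picks E3; Incumbent would get 3.
- Moderate: Entrant compares 3, 0, 7, 11 and picks E4; Incumbent would get 10.
- Aggressive: Entrant compares 10, 4, 6, 6 and picks E1; Incumbent would get 3.
Incumbent's induced payoffs are 3, 10, 3, so Incumbent commits to Moderate. Subgame-perfect outcome: (Moderate, E4) with payoffs (10, 11).
For the simultaneous game, intersect best replies.
Incumbent's best replies: E1→Soft; E2→Aggressive; E3→Moderate; E4→Moderate.
Entrant's best replies: Soft→E3; Moderate→E4; Aggressive→E1.
The unique mutual best reply is (Moderate, E4), giving (10, 11).
Entrant earns 11 sequentially versus 11 at the Nash outcome: unchanged.

unchanged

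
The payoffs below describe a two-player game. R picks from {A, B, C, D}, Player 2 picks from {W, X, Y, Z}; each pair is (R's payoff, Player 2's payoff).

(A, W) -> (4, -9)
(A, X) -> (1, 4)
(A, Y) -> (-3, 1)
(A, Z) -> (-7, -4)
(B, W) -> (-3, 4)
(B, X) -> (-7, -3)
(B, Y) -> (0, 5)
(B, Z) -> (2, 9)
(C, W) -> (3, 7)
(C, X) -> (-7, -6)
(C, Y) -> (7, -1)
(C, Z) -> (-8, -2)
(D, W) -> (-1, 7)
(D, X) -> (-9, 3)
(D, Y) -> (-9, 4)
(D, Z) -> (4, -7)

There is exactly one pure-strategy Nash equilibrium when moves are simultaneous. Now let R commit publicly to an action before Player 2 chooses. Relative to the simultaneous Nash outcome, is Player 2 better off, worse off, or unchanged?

Player 2 best-responds to each possible R move:
- A → Player 2 plays X (best of -9, 4, 1, -4); R gets 1.
- B → Player 2 plays Z (best of 4, -3, 5, 9); R gets 2.
- C → Player 2 plays W (best of 7, -6, -1, -2); R gets 3.
- D → Player 2 plays W (best of 7, 3, 4, -7); R gets -1.
Maximizing over 1, 2, 3, -1, R chooses C. Subgame-perfect outcome: (C, W) with payoffs (3, 7).
For the simultaneous game, intersect best replies.
R's best replies: W→A; X→A; Y→C; Z→D.
Player 2's best replies: A→X; B→Z; C→W; D→W.
The unique mutual best reply is (A, X), giving (1, 4).
Player 2 earns 7 sequentially versus 4 at the Nash outcome: better off.

better off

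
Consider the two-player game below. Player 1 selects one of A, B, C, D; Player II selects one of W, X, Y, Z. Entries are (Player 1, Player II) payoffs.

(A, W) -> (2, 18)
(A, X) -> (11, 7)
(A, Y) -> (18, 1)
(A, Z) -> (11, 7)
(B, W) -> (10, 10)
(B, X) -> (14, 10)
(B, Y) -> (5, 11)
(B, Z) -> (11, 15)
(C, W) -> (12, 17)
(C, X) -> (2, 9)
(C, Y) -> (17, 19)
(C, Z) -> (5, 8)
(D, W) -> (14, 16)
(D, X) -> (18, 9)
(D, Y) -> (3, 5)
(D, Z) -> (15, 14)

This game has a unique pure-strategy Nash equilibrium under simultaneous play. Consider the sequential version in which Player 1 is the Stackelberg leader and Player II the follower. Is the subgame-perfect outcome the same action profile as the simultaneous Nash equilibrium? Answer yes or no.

Work backward from Player II's decision.
- A: BR = W, leader payoff 2.
- B: BR = Z, leader payoff 11.
- C: BR = Y, leader payoff 17.
- D: BR = W, leader payoff 14.
Among 2, 11, 17, 14, the best is 17 at C. Subgame-perfect outcome: (C, Y) with payoffs (17, 19).
Under simultaneous play:
Player 1's best replies: W→D; X→D; Y→A; Z→D.
Player II's best replies: A→W; B→Z; C→Y; D→W.
Only (D, W) has each player best-responding; Nash payoffs (14, 16).
Sequential outcome (C, Y) differs from the Nash profile (D, W).

no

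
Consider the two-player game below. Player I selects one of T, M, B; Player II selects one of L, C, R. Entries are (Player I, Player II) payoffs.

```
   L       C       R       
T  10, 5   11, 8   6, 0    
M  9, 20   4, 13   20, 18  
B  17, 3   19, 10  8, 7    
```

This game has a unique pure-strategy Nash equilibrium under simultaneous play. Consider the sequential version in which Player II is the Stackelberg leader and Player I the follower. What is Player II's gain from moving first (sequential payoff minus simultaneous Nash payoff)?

Backward induction with Player II moving first.
- L: BR = B, leader payoff 3.
- C: BR = B, leader payoff 10.
- R: BR = M, leader payoff 18.
Among 3, 10, 18, the best is 18 at R. Subgame-perfect outcome: (M, R) with payoffs (20, 18).
Now find the simultaneous Nash equilibrium.
Player I's best replies: L→B; C→B; R→M.
Player II's best replies: T→C; M→L; B→C.
The unique mutual best reply is (B, C), giving (19, 10).
Player II's commitment gain: 18 − 10 = 8.

8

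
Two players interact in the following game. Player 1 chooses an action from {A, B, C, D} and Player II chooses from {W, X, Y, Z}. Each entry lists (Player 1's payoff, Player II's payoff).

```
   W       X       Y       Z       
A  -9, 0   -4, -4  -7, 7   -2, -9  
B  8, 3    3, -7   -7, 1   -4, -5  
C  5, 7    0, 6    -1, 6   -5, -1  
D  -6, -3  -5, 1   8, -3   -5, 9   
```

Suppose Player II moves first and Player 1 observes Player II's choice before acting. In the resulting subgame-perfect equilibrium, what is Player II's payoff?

3

Work backward from Player 1's decision.
- W → Player 1 plays B (best of -9, 8, 5, -6); Player II gets 3.
- X → Player 1 plays B (best of -4, 3, 0, -5); Player II gets -7.
- Y → Player 1 plays D (best of -7, -7, -1, 8); Player II gets -3.
- Z → Player 1 plays A (best of -2, -4, -5, -5); Player II gets -9.
Player II's induced payoffs are 3, -7, -3, -9, so Player II commits to W. Subgame-perfect outcome: (B, W) with payoffs (8, 3).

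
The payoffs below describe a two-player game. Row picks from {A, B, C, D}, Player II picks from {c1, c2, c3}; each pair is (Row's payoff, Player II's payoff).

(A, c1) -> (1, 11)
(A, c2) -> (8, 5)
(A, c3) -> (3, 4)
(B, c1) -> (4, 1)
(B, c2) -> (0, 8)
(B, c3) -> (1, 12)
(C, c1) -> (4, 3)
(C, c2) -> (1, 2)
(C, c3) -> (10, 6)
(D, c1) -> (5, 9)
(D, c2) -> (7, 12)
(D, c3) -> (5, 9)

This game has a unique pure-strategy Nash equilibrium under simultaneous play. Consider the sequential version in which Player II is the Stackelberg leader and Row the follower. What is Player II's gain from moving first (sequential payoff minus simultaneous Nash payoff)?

Row best-responds to each possible Player II move:
- c1: Row compares 1, 4, 4, 5 and picks D; Player II would get 9.
- c2: Row compares 8, 0, 1, 7 and picks A; Player II would get 5.
- c3: Row compares 3, 1, 10, 5 and picks C; Player II would get 6.
Among 9, 5, 6, the best is 9 at c1. Subgame-perfect outcome: (D, c1) with payoffs (5, 9).
For the simultaneous game, intersect best replies.
Row's best replies: c1→D; c2→A; c3→C.
Player II's best replies: A→c1; B→c3; C→c3; D→c2.
Only (C, c3) has each player best-responding; Nash payoffs (10, 6).
Player II's commitment gain: 9 − 6 = 3.

3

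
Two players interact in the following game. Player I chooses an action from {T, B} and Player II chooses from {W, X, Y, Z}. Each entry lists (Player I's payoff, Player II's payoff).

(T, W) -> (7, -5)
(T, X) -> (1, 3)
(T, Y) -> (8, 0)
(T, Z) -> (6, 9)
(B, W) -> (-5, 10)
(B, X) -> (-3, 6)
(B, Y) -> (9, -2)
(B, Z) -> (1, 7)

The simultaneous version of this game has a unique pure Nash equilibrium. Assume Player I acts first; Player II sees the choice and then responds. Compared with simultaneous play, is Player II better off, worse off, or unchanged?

unchanged

Player II best-responds to each possible Player I move:
- T → Player II plays Z (best of -5, 3, 0, 9); Player I gets 6.
- B → Player II plays W (best of 10, 6, -2, 7); Player I gets -5.
Maximizing over 6, -5, Player I chooses T. Subgame-perfect outcome: (T, Z) with payoffs (6, 9).
For the simultaneous game, intersect best replies.
Player I's best replies: W→T; X→T; Y→B; Z→T.
Player II's best replies: T→Z; B→W.
The unique mutual best reply is (T, Z), giving (6, 9).
Player II earns 9 sequentially versus 9 at the Nash outcome: unchanged.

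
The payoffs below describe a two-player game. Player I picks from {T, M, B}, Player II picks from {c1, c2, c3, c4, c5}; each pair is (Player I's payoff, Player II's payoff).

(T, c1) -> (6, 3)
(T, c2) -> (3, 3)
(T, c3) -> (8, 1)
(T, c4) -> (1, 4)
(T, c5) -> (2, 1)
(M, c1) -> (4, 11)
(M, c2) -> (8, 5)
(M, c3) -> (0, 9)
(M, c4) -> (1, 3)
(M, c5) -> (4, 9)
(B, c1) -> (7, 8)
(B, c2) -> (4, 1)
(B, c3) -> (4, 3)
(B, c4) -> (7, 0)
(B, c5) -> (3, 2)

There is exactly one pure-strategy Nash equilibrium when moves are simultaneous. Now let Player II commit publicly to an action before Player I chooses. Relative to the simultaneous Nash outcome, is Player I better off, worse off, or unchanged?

Work backward from Player I's decision.
- c1: BR = B, leader payoff 8.
- c2: BR = M, leader payoff 5.
- c3: BR = T, leader payoff 1.
- c4: BR = B, leader payoff 0.
- c5: BR = M, leader payoff 9.
Among 8, 5, 1, 0, 9, the best is 9 at c5. Subgame-perfect outcome: (M, c5) with payoffs (4, 9).
Now find the simultaneous Nash equilibrium.
Player I's best replies: c1→B; c2→M; c3→T; c4→B; c5→M.
Player II's best replies: T→c4; M→c1; B→c1.
Only (B, c1) has each player best-responding; Nash payoffs (7, 8).
Player I earns 4 sequentially versus 7 at the Nash outcome: worse off.

worse off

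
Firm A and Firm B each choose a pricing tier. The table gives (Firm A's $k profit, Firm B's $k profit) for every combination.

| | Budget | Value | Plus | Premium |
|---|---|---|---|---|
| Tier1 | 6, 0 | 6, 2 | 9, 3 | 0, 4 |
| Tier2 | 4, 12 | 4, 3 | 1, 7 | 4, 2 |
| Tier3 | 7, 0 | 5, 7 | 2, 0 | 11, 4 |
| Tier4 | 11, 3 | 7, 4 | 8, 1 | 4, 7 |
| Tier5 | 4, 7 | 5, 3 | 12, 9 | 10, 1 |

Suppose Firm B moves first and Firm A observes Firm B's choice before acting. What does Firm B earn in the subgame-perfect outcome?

Backward induction with Firm B moving first.
- Budget → Firm A plays Tier4 (best of 6, 4, 7, 11, 4); Firm B gets 3.
- Value → Firm A plays Tier4 (best of 6, 4, 5, 7, 5); Firm B gets 4.
- Plus → Firm A plays Tier5 (best of 9, 1, 2, 8, 12); Firm B gets 9.
- Premium → Firm A plays Tier3 (best of 0, 4, 11, 4, 10); Firm B gets 4.
Maximizing over 3, 4, 9, 4, Firm B chooses Plus. Subgame-perfect outcome: (Tier5, Plus) with payoffs (12, 9).

9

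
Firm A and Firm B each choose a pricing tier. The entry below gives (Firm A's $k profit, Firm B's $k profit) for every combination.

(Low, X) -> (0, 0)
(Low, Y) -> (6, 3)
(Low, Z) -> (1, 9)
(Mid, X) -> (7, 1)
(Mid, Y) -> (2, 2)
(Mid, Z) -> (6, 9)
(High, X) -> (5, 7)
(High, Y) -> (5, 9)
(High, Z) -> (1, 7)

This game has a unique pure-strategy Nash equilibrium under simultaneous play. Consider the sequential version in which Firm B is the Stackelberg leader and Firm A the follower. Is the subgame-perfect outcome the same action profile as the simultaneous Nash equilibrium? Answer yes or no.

yes

Firm A best-responds to each possible Firm B move:
- X: BR = Mid, leader payoff 1.
- Y: BR = Low, leader payoff 3.
- Z: BR = Mid, leader payoff 9.
Maximizing over 1, 3, 9, Firm B chooses Z. Subgame-perfect outcome: (Mid, Z) with payoffs (6, 9).
Under simultaneous play:
Firm A's best replies: X→Mid; Y→Low; Z→Mid.
Firm B's best replies: Low→Z; Mid→Z; High→Y.
The unique mutual best reply is (Mid, Z), giving (6, 9).
Sequential outcome (Mid, Z) coincides with the Nash profile (Mid, Z).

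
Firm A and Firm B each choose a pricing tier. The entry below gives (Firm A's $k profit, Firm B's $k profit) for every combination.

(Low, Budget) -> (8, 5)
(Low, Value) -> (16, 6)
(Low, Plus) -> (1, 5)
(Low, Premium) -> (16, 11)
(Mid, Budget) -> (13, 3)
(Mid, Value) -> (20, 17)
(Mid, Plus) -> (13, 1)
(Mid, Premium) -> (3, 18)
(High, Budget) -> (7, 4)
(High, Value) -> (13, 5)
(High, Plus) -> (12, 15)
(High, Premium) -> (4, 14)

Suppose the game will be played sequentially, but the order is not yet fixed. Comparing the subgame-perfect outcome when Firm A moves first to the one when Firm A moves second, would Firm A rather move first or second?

second

If Firm A leads: Firm B's best replies are Low→Premium, Mid→Premium, High→Plus; Firm A's induced payoffs 16, 3, 12; outcome (Low, Premium), payoffs (16, 11).
If Firm B leads: Firm A's best replies are Budget→Mid, Value→Mid, Plus→Mid, Premium→Low; Firm B's induced payoffs 3, 17, 1, 11; outcome (Mid, Value), payoffs (20, 17).
Firm A gets 16 moving first and 20 moving second, so Firm A prefers to move second.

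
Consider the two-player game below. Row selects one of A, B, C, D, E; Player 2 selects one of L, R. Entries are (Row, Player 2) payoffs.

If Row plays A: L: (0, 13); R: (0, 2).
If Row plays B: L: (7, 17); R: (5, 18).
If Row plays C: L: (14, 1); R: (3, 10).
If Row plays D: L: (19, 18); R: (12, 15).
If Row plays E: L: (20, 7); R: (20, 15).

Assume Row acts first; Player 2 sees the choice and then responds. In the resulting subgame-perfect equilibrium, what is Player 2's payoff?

Work backward from Player 2's decision.
- A → Player 2 plays L (best of 13, 2); Row gets 0.
- B → Player 2 plays R (best of 17, 18); Row gets 5.
- C → Player 2 plays R (best of 1, 10); Row gets 3.
- D → Player 2 plays L (best of 18, 15); Row gets 19.
- E → Player 2 plays R (best of 7, 15); Row gets 20.
Among 0, 5, 3, 19, 20, the best is 20 at E. Subgame-perfect outcome: (E, R) with payoffs (20, 15).

15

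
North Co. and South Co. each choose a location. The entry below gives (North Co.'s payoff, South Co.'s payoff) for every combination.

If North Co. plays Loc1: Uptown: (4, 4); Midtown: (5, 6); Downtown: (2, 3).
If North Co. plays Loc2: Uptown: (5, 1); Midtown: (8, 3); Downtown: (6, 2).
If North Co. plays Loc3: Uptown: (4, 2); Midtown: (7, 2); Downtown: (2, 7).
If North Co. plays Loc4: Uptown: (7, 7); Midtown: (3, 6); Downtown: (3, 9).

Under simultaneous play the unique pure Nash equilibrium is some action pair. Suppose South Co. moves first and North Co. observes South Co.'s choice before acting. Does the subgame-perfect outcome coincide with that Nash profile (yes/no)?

no

North Co. best-responds to each possible South Co. move:
- Uptown: BR = Loc4, leader payoff 7.
- Midtown: BR = Loc2, leader payoff 3.
- Downtown: BR = Loc2, leader payoff 2.
Among 7, 3, 2, the best is 7 at Uptown. Subgame-perfect outcome: (Loc4, Uptown) with payoffs (7, 7).
For the simultaneous game, intersect best replies.
North Co.'s best replies: Uptown→Loc4; Midtown→Loc2; Downtown→Loc2.
South Co.'s best replies: Loc1→Midtown; Loc2→Midtown; Loc3→Downtown; Loc4→Downtown.
The unique mutual best reply is (Loc2, Midtown), giving (8, 3).
Sequential outcome (Loc4, Uptown) differs from the Nash profile (Loc2, Midtown).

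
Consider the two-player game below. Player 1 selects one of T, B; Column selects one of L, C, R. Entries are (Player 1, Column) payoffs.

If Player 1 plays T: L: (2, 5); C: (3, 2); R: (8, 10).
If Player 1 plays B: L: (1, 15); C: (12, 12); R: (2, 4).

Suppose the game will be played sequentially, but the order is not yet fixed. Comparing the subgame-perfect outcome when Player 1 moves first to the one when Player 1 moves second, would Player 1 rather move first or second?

second

If Player 1 leads: Column's best replies are T→R, B→L; Player 1's induced payoffs 8, 1; outcome (T, R), payoffs (8, 10).
If Column leads: Player 1's best replies are L→T, C→B, R→T; Column's induced payoffs 5, 12, 10; outcome (B, C), payoffs (12, 12).
Player 1 gets 8 moving first and 12 moving second, so Player 1 prefers to move second.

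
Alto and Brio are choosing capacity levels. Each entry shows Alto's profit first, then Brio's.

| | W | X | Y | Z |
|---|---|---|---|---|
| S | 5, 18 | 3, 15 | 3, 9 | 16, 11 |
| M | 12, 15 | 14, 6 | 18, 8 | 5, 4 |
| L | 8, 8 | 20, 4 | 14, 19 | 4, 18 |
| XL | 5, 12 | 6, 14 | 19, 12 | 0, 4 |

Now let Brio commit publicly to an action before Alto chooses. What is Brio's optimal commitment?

W

Solve by backward induction (Brio leads).
- W → Alto plays M (best of 5, 12, 8, 5); Brio gets 15.
- X → Alto plays L (best of 3, 14, 20, 6); Brio gets 4.
- Y → Alto plays XL (best of 3, 18, 14, 19); Brio gets 12.
- Z → Alto plays S (best of 16, 5, 4, 0); Brio gets 11.
Among 15, 4, 12, 11, the best is 15 at W. Subgame-perfect outcome: (M, W) with payoffs (12, 15).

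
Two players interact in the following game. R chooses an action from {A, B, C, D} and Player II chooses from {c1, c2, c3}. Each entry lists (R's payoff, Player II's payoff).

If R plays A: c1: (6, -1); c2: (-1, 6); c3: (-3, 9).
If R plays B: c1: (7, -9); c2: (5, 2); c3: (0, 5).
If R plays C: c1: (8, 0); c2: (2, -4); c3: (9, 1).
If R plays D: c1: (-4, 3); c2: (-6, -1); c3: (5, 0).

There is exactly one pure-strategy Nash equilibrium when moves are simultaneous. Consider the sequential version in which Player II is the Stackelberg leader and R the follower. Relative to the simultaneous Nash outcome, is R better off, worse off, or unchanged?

Backward induction with Player II moving first.
- c1 → R plays C (best of 6, 7, 8, -4); Player II gets 0.
- c2 → R plays B (best of -1, 5, 2, -6); Player II gets 2.
- c3 → R plays C (best of -3, 0, 9, 5); Player II gets 1.
Maximizing over 0, 2, 1, Player II chooses c2. Subgame-perfect outcome: (B, c2) with payoffs (5, 2).
Under simultaneous play:
R's best replies: c1→C; c2→B; c3→C.
Player II's best replies: A→c3; B→c3; C→c3; D→c1.
The unique mutual best reply is (C, c3), giving (9, 1).
R earns 5 sequentially versus 9 at the Nash outcome: worse off.

worse off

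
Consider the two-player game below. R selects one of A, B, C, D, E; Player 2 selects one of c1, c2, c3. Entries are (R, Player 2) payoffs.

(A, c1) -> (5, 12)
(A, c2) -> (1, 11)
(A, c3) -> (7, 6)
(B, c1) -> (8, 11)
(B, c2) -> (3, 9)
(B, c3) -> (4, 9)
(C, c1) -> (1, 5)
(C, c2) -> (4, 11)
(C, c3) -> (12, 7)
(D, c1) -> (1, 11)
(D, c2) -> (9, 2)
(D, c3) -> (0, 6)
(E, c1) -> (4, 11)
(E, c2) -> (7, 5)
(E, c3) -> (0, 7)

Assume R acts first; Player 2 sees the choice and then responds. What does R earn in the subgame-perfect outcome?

Backward induction with R moving first.
- A: Player 2 compares 12, 11, 6 and picks c1; R would get 5.
- B: Player 2 compares 11, 9, 9 and picks c1; R would get 8.
- C: Player 2 compares 5, 11, 7 and picks c2; R would get 4.
- D: Player 2 compares 11, 2, 6 and picks c1; R would get 1.
- E: Player 2 compares 11, 5, 7 and picks c1; R would get 4.
Maximizing over 5, 8, 4, 1, 4, R chooses B. Subgame-perfect outcome: (B, c1) with payoffs (8, 11).

8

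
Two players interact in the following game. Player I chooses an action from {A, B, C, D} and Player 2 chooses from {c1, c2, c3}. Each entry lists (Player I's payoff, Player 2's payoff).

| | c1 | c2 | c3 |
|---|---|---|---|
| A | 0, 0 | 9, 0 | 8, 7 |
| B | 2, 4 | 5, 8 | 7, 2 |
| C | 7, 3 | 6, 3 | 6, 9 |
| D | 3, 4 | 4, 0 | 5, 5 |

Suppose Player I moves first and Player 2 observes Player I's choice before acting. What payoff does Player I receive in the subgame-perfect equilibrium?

8

Work backward from Player 2's decision.
- A → Player 2 plays c3 (best of 0, 0, 7); Player I gets 8.
- B → Player 2 plays c2 (best of 4, 8, 2); Player I gets 5.
- C → Player 2 plays c3 (best of 3, 3, 9); Player I gets 6.
- D → Player 2 plays c3 (best of 4, 0, 5); Player I gets 5.
Maximizing over 8, 5, 6, 5, Player I chooses A. Subgame-perfect outcome: (A, c3) with payoffs (8, 7).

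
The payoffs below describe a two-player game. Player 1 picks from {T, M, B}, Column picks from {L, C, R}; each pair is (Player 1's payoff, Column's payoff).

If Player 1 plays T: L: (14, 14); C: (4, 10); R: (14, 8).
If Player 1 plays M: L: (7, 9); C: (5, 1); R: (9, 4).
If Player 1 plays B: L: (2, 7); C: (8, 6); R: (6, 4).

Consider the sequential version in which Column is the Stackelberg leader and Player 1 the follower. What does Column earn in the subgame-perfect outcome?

Work backward from Player 1's decision.
- L: Player 1 compares 14, 7, 2 and picks T; Column would get 14.
- C: Player 1 compares 4, 5, 8 and picks B; Column would get 6.
- R: Player 1 compares 14, 9, 6 and picks T; Column would get 8.
Column's induced payoffs are 14, 6, 8, so Column commits to L. Subgame-perfect outcome: (T, L) with payoffs (14, 14).

14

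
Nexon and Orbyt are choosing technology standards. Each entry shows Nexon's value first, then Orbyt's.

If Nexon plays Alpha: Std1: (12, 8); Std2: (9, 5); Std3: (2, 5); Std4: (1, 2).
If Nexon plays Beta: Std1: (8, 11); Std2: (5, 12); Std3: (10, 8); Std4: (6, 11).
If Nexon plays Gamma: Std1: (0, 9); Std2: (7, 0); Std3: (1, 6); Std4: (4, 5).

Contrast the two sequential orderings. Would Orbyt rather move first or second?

If Nexon leads: Orbyt's best replies are Alpha→Std1, Beta→Std2, Gamma→Std1; Nexon's induced payoffs 12, 5, 0; outcome (Alpha, Std1), payoffs (12, 8).
If Orbyt leads: Nexon's best replies are Std1→Alpha, Std2→Alpha, Std3→Beta, Std4→Beta; Orbyt's induced payoffs 8, 5, 8, 11; outcome (Beta, Std4), payoffs (6, 11).
Orbyt gets 11 moving first and 8 moving second, so Orbyt prefers to move first.

first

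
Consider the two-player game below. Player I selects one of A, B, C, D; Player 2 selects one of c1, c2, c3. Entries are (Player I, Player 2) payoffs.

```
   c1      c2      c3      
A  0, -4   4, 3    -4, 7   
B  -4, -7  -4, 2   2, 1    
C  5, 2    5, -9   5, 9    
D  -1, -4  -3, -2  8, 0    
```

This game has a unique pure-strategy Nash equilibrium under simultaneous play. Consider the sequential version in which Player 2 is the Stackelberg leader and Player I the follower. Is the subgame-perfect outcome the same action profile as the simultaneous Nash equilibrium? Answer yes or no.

no

Work backward from Player I's decision.
- c1: Player I compares 0, -4, 5, -1 and picks C; Player 2 would get 2.
- c2: Player I compares 4, -4, 5, -3 and picks C; Player 2 would get -9.
- c3: Player I compares -4, 2, 5, 8 and picks D; Player 2 would get 0.
Maximizing over 2, -9, 0, Player 2 chooses c1. Subgame-perfect outcome: (C, c1) with payoffs (5, 2).
Under simultaneous play:
Player I's best replies: c1→C; c2→C; c3→D.
Player 2's best replies: A→c3; B→c2; C→c3; D→c3.
Only (D, c3) has each player best-responding; Nash payoffs (8, 0).
Sequential outcome (C, c1) differs from the Nash profile (D, c3).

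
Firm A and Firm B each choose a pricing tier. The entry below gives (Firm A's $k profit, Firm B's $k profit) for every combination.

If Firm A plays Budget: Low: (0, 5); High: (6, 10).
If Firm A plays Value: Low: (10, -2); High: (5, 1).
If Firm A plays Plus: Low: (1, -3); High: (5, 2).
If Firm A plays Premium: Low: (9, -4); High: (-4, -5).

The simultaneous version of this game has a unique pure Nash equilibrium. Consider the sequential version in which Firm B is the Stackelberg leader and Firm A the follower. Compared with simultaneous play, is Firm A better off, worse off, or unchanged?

unchanged

Solve by backward induction (Firm B leads).
- Low: Firm A compares 0, 10, 1, 9 and picks Value; Firm B would get -2.
- High: Firm A compares 6, 5, 5, -4 and picks Budget; Firm B would get 10.
Among -2, 10, the best is 10 at High. Subgame-perfect outcome: (Budget, High) with payoffs (6, 10).
Under simultaneous play:
Firm A's best replies: Low→Value; High→Budget.
Firm B's best replies: Budget→High; Value→High; Plus→High; Premium→Low.
The unique mutual best reply is (Budget, High), giving (6, 10).
Firm A earns 6 sequentially versus 6 at the Nash outcome: unchanged.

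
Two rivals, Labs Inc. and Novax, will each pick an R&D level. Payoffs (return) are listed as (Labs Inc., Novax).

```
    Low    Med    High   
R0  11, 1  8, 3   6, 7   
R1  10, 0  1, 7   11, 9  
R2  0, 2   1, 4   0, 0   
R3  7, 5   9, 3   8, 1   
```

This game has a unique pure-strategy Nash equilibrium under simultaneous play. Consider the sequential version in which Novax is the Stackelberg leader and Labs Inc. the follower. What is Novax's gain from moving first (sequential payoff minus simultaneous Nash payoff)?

Work backward from Labs Inc.'s decision.
- Low → Labs Inc. plays R0 (best of 11, 10, 0, 7); Novax gets 1.
- Med → Labs Inc. plays R3 (best of 8, 1, 1, 9); Novax gets 3.
- High → Labs Inc. plays R1 (best of 6, 11, 0, 8); Novax gets 9.
Maximizing over 1, 3, 9, Novax chooses High. Subgame-perfect outcome: (R1, High) with payoffs (11, 9).
Under simultaneous play:
Labs Inc.'s best replies: Low→R0; Med→R3; High→R1.
Novax's best replies: R0→High; R1→High; R2→Med; R3→Low.
Only (R1, High) has each player best-responding; Nash payoffs (11, 9).
Novax's commitment gain: 9 − 9 = 0.

0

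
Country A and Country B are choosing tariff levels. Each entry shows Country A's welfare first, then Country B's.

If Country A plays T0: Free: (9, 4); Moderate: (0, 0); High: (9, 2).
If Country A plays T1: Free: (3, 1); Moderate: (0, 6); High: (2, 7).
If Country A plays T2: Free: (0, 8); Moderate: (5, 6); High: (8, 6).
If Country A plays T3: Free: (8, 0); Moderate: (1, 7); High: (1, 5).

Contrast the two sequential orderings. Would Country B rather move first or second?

If Country A leads: Country B's best replies are T0→Free, T1→High, T2→Free, T3→Moderate; Country A's induced payoffs 9, 2, 0, 1; outcome (T0, Free), payoffs (9, 4).
If Country B leads: Country A's best replies are Free→T0, Moderate→T2, High→T0; Country B's induced payoffs 4, 6, 2; outcome (T2, Moderate), payoffs (5, 6).
Country B gets 6 moving first and 4 moving second, so Country B prefers to move first.

first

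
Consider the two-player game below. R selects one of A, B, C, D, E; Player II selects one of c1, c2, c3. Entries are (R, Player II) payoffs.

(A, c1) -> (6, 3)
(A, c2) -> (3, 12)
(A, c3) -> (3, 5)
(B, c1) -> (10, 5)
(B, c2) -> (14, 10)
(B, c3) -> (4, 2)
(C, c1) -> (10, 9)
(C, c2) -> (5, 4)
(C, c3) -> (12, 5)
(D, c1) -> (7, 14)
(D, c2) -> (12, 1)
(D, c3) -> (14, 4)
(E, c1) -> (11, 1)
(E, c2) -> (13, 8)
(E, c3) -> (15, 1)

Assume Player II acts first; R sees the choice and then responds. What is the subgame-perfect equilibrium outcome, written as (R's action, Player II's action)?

(B, c2)

Backward induction with Player II moving first.
- c1: R compares 6, 10, 10, 7, 11 and picks E; Player II would get 1.
- c2: R compares 3, 14, 5, 12, 13 and picks B; Player II would get 10.
- c3: R compares 3, 4, 12, 14, 15 and picks E; Player II would get 1.
Player II's induced payoffs are 1, 10, 1, so Player II commits to c2. Subgame-perfect outcome: (B, c2) with payoffs (14, 10).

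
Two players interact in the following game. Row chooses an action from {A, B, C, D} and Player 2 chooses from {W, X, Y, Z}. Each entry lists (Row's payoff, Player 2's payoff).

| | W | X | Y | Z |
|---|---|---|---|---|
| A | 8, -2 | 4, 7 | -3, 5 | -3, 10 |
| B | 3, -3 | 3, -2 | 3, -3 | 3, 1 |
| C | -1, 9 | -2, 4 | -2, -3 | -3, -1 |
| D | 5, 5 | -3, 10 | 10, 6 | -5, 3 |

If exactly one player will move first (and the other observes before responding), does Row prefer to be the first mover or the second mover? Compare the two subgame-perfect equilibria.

second

If Row leads: Player 2's best replies are A→Z, B→Z, C→W, D→X; Row's induced payoffs -3, 3, -1, -3; outcome (B, Z), payoffs (3, 1).
If Player 2 leads: Row's best replies are W→A, X→A, Y→D, Z→B; Player 2's induced payoffs -2, 7, 6, 1; outcome (A, X), payoffs (4, 7).
Row gets 3 moving first and 4 moving second, so Row prefers to move second.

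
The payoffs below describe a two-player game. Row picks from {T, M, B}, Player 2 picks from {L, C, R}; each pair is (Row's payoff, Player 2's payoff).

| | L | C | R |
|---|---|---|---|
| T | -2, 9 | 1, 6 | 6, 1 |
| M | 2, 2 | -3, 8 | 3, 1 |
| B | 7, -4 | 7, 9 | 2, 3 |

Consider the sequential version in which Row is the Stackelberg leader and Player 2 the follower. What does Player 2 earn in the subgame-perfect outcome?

9

Player 2 best-responds to each possible Row move:
- T: BR = L, leader payoff -2.
- M: BR = C, leader payoff -3.
- B: BR = C, leader payoff 7.
Row's induced payoffs are -2, -3, 7, so Row commits to B. Subgame-perfect outcome: (B, C) with payoffs (7, 9).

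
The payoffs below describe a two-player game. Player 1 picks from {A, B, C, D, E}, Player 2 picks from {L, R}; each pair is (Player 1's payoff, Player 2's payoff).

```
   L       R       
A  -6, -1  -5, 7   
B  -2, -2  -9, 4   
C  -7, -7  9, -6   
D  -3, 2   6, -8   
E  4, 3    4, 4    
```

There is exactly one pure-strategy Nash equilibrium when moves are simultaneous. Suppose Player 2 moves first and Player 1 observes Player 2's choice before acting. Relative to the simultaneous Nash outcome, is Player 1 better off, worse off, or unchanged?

worse off

Player 1 best-responds to each possible Player 2 move:
- L: BR = E, leader payoff 3.
- R: BR = C, leader payoff -6.
Among 3, -6, the best is 3 at L. Subgame-perfect outcome: (E, L) with payoffs (4, 3).
Under simultaneous play:
Player 1's best replies: L→E; R→C.
Player 2's best replies: A→R; B→R; C→R; D→L; E→R.
Only (C, R) has each player best-responding; Nash payoffs (9, -6).
Player 1 earns 4 sequentially versus 9 at the Nash outcome: worse off.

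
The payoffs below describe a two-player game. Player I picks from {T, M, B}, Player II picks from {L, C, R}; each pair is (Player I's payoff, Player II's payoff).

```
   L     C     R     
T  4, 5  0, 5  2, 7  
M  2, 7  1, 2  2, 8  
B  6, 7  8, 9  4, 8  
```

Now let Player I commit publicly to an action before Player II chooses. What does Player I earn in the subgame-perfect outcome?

Player II best-responds to each possible Player I move:
- T: Player II compares 5, 5, 7 and picks R; Player I would get 2.
- M: Player II compares 7, 2, 8 and picks R; Player I would get 2.
- B: Player II compares 7, 9, 8 and picks C; Player I would get 8.
Among 2, 2, 8, the best is 8 at B. Subgame-perfect outcome: (B, C) with payoffs (8, 9).

8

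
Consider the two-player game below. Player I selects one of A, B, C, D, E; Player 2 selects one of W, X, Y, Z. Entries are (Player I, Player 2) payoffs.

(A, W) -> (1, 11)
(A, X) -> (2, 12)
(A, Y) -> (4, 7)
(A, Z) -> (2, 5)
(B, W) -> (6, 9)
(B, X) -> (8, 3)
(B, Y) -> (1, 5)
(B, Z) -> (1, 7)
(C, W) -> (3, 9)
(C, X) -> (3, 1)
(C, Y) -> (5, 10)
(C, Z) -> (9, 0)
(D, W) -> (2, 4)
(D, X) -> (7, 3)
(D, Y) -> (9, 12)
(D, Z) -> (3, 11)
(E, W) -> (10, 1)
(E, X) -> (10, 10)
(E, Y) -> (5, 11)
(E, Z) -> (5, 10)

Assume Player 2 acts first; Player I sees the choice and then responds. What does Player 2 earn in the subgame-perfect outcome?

12

Player I best-responds to each possible Player 2 move:
- W: BR = E, leader payoff 1.
- X: BR = E, leader payoff 10.
- Y: BR = D, leader payoff 12.
- Z: BR = C, leader payoff 0.
Maximizing over 1, 10, 12, 0, Player 2 chooses Y. Subgame-perfect outcome: (D, Y) with payoffs (9, 12).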